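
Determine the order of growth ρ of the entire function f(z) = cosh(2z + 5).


cosh(w) is a linear combination of e^{iw} and e^{−iw} (or e^w, e^{−w} in the hyperbolic case), so |cosh(w)| ≤ e^{|w|}. With w = 2z + 5, |w| ≤ 2|z| + 5 = 2r + 5 on |z| = r, giving M(r) ≤ e^{2r + 5}, so ρ ≤ 1. On a suitable ray (z = it for sin/cos; z = t for sinh/cosh, t real → ∞), |cosh(2z + 5)| grows like e^{2|t|}/2, so ρ ≥ 1. Hence ρ = 1.
Therefore ρ = 1.

Order ρ = 1.


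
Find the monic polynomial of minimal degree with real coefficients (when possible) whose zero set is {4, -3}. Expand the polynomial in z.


The polynomial is p(z) = ∏_{α ∈ S} (z − α), where S = {4, -3}.
Expanding the product yields: p(z) = z^2 -z -12.
The resulting polynomial has degree 2 and real coefficients as required.

p(z) = z^2 -z -12.


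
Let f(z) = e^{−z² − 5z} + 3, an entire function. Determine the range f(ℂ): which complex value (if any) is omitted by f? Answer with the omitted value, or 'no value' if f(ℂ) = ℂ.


Little Picard bounds the complement of f(ℂ) to at most one point.
The exponent g(z) = −z² − 5z is a nonconstant polynomial, hence surjective onto ℂ. So e^{g(z)} takes every value in {e^w : w ∈ ℂ} = ℂ ∖ {0}. Adding 3 shifts the range to ℂ ∖ {3}. f omits exactly 3.

Omitted value: 3.


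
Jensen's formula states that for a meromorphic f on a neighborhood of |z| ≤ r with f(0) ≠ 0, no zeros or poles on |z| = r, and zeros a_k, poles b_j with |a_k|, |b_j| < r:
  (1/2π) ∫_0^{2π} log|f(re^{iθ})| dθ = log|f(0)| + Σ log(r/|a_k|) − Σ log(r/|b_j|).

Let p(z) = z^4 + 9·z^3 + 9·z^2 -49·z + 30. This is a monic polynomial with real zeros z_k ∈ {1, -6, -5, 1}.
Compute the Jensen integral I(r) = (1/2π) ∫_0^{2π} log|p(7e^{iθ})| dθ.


Zeros: -6, -5, 1, 1; r = 7.
Inside |z| < r: -6, -5, 1, 1. Outside (|z| ≥ r): ∅.
p(0) = 30, so log|p(0)| = log(30) = 3.4012.
Apply Jensen: I(r) = log|p(0)| + Σ_k log(r/|z_k|), summed over zeros inside |z| < r.
  log(r/|z_k|) for z_k = 1: log(7/1) = 1.9459
  log(r/|z_k|) for z_k = -6: log(7/6) = 0.1542
  log(r/|z_k|) for z_k = -5: log(7/5) = 0.3365
  log(r/|z_k|) for z_k = 1: log(7/1) = 1.9459
Sum over inside zeros: 4.3824.
I(r) = log|p(0)| + (inside sum) = 3.4012 + 4.3824 = 7.7836.
Closed form (all zeros inside, monic): I(r) = n·log(r) = 4·log(7) = 7.7836. ✓

I(r) ≈ 7.7836.


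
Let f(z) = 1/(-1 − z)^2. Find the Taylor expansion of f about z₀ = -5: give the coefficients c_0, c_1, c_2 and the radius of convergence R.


Let w = z − z₀, so z = z₀ + w.
Then -1 − z = -1 − (z₀ + w) = (-1 − z₀) − w = 4 − w.
f(z) = 1/(4 − w)^2 = (1/(4)^2) · (1 − w/(4))^{−2}.
By the binomial series (1−u)^{−2} = Σ_{n≥0} C(n+1, 1) u^n for |u|<1, with u = w/(4):
  c_n = C(n+1, 1) / (4)^(n+2).
  c_0 = 1/(4)^2 = 1/16.
  c_1 = 2/(4)^3 = 1/32.
  c_2 = 3/(4)^4 = 3/256.
The series is valid for |w/d| < 1, i.e. |z − z₀| < |d|.
Radius of convergence: R = |-1 − z₀| = |4| = 4 (distance from z₀ to the singularity z = -1).

c_0 = 1/16, c_1 = 1/32, c_2 = 3/256; R = 4.


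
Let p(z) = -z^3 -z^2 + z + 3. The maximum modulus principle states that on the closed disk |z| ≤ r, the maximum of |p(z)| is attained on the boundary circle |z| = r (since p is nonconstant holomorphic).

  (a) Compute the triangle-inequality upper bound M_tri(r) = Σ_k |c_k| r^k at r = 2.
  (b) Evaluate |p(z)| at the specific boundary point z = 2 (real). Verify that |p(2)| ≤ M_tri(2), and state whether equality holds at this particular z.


Coefficients: c_0 = 3, c_1 = 1, c_2 = -1, c_3 = -1. Radius r = 2.
Part (a). Triangle bound: M_tri(r) = Σ_k |c_k| r^k
  = |3|·2^0 + |1|·2^1 + |-1|·2^2 + |-1|·2^3
  = 3 + 2 + 4 + 8 = 17.
This bounds M(r) := max_{|z|=r} |p(z)| from above; equality holds iff all terms c_k z^k can be made to align in phase at a single z on |z|=r.
Part (b). At z = 2 (real, on the circle |z| = r):
  p(2) = (3)·2^0 + (1)·2^1 + (-1)·2^2 + (-1)·2^3 = -7.
  |p(2)| = 7.
Check: |p(2)| = 7 ≤ 17 = M_tri(2). ✓ Equality does not hold at z = 2 (the coefficients have mixed signs, so the terms do not all align in phase there).

M_tri(2) = 17; |p(2)| = 7; equality at z=2: no.


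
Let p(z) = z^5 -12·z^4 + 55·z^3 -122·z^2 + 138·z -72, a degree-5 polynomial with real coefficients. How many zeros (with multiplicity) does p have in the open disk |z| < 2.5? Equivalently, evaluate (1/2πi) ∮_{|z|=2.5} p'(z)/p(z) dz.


The zeros of p are: 3, 3, (1 + 1i), (1 - 1i), 4.
Their magnitudes are: 3, 3, 1.414, 1.414, 4.
Zeros with |z| < R = 2.5: (1 + 1i), (1 - 1i).
Count = 2.
By the argument principle, (1/2πi) ∮_{|z|=R} p'(z)/p(z) dz equals exactly this count.

Number of zeros inside |z| < 2.5: 2.


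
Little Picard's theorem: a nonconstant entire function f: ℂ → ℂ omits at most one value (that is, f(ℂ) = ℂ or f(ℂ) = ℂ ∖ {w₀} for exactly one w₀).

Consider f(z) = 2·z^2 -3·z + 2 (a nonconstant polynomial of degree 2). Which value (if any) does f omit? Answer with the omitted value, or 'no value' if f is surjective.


Little Picard bounds the complement of f(ℂ) to at most one point.
For every w ∈ ℂ, the equation p(z) − w = 0 is a nonconstant polynomial in z and hence has at least one root by the fundamental theorem of algebra. So p is surjective onto ℂ, omitting no value.

Omitted value: no value.


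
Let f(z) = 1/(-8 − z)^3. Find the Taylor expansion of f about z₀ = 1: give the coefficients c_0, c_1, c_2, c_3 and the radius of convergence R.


Let w = z − z₀, so z = z₀ + w.
Then -8 − z = -8 − (z₀ + w) = (-8 − z₀) − w = -9 − w.
f(z) = 1/(-9 − w)^3 = (1/(-9)^3) · (1 − w/(-9))^{−3}.
By the binomial series (1−u)^{−3} = Σ_{n≥0} C(n+2, 2) u^n for |u|<1, with u = w/(-9):
  c_n = C(n+2, 2) / (-9)^(n+3).
  c_0 = 1/(-9)^3 = -1/729.
  c_1 = 3/(-9)^4 = 1/2187.
  c_2 = 6/(-9)^5 = -2/19683.
  c_3 = 10/(-9)^6 = 10/531441.
The series is valid for |w/d| < 1, i.e. |z − z₀| < |d|.
Radius of convergence: R = |-8 − z₀| = |-9| = 9 (distance from z₀ to the singularity z = -8).

c_0 = -1/729, c_1 = 1/2187, c_2 = -2/19683, c_3 = 10/531441; R = 9.


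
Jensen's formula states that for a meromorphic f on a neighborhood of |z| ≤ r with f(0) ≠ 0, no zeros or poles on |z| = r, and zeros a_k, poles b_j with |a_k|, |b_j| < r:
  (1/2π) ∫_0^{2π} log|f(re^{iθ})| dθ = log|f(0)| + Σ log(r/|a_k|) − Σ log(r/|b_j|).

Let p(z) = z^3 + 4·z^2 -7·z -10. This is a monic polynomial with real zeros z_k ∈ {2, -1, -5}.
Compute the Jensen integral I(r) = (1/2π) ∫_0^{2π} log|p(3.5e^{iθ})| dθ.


Zeros: -5, -1, 2; r = 3.5.
Inside |z| < r: -1, 2. Outside (|z| ≥ r): -5.
p(0) = -10, so log|p(0)| = log(10) = 2.3026.
Apply Jensen: I(r) = log|p(0)| + Σ_k log(r/|z_k|), summed over zeros inside |z| < r.
  log(r/|z_k|) for z_k = 2: log(3.5/2) = 0.5596
  log(r/|z_k|) for z_k = -1: log(3.5/1) = 1.2528
  Outside zeros (-5) contribute nothing to the Jensen sum.
Sum over inside zeros: 1.8124.
I(r) = log|p(0)| + (inside sum) = 2.3026 + 1.8124 = 4.1150.
Note: since some zeros are outside |z| ≤ r, the simplified n·log(r) form does NOT apply — only the inside zeros contribute.

I(r) ≈ 4.1150.


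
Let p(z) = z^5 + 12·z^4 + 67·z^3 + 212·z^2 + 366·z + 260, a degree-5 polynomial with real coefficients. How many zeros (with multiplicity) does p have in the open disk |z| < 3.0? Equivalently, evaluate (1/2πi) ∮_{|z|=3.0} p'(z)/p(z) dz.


The zeros of p are: (-3 + 1i), (-3 - 1i), (-2 + 3i), (-2 - 3i), -2.
Their magnitudes are: 3.162, 3.162, 3.606, 3.606, 2.
Zeros with |z| < R = 3.0: -2.
Count = 1.
By the argument principle, (1/2πi) ∮_{|z|=R} p'(z)/p(z) dz equals exactly this count.

Number of zeros inside |z| < 3.0: 1.


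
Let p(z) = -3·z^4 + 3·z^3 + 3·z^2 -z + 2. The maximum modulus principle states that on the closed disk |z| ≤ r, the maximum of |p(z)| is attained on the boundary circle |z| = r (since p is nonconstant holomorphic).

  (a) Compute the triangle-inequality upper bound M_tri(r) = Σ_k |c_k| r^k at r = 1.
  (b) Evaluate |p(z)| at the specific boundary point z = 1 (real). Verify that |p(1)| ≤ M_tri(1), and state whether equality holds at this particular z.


Coefficients: c_0 = 2, c_1 = -1, c_2 = 3, c_3 = 3, c_4 = -3. Radius r = 1.
Part (a). Triangle bound: M_tri(r) = Σ_k |c_k| r^k
  = |2|·1^0 + |-1|·1^1 + |3|·1^2 + |3|·1^3 + |-3|·1^4
  = 2 + 1 + 3 + 3 + 3 = 12.
This bounds M(r) := max_{|z|=r} |p(z)| from above; equality holds iff all terms c_k z^k can be made to align in phase at a single z on |z|=r.
Part (b). At z = 1 (real, on the circle |z| = r):
  p(1) = (2)·1^0 + (-1)·1^1 + (3)·1^2 + (3)·1^3 + (-3)·1^4 = 4.
  |p(1)| = 4.
Check: |p(1)| = 4 ≤ 12 = M_tri(1). ✓ Equality does not hold at z = 1 (the coefficients have mixed signs, so the terms do not all align in phase there).

M_tri(1) = 12; |p(1)| = 4; equality at z=1: no.


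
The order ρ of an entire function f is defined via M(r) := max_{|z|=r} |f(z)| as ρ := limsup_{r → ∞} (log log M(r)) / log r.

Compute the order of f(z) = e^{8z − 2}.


|e^{8z − 2}| = e^{Re(8·z) + -2} ≤ e^{8|z|^1 + -2} = e^{8r^1 + -2} on |z| = r, so ρ ≤ 1. Choosing z on |z|=r so that 8·z is real positive (always possible by picking arg z appropriately) gives |f(z)| = e^{8r^1 + -2}, matching the bound. The additive constant -2 does not affect log log M(r) ~ 1·log r. Hence ρ = 1.
Therefore ρ = 1.

Order ρ = 1.


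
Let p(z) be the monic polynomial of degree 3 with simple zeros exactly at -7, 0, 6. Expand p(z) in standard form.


The polynomial is p(z) = ∏_{α ∈ S} (z − α), where S = {-7, 0, 6}.
Expanding the product yields: p(z) = z^3 + z^2 -42·z.
The resulting polynomial has degree 3 and real coefficients as required.

p(z) = z^3 + z^2 -42·z.


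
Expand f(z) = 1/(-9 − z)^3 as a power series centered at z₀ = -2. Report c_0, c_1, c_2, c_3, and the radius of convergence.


Let w = z − z₀, so z = z₀ + w.
Then -9 − z = -9 − (z₀ + w) = (-9 − z₀) − w = -7 − w.
f(z) = 1/(-7 − w)^3 = (1/(-7)^3) · (1 − w/(-7))^{−3}.
By the binomial series (1−u)^{−3} = Σ_{n≥0} C(n+2, 2) u^n for |u|<1, with u = w/(-7):
  c_n = C(n+2, 2) / (-7)^(n+3).
  c_0 = 1/(-7)^3 = -1/343.
  c_1 = 3/(-7)^4 = 3/2401.
  c_2 = 6/(-7)^5 = -6/16807.
  c_3 = 10/(-7)^6 = 10/117649.
The series is valid for |w/d| < 1, i.e. |z − z₀| < |d|.
Radius of convergence: R = |-9 − z₀| = |-7| = 7 (distance from z₀ to the singularity z = -9).

c_0 = -1/343, c_1 = 3/2401, c_2 = -6/16807, c_3 = 10/117649; R = 7.


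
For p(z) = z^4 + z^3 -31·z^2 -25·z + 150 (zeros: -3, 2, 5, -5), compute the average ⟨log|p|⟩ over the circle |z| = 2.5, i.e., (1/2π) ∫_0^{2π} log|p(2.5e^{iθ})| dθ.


Zeros: -5, -3, 2, 5; r = 2.5.
Inside |z| < r: 2. Outside (|z| ≥ r): -5, -3, 5.
p(0) = 150, so log|p(0)| = log(150) = 5.0106.
Apply Jensen: I(r) = log|p(0)| + Σ_k log(r/|z_k|), summed over zeros inside |z| < r.
  log(r/|z_k|) for z_k = 2: log(2.5/2) = 0.2231
  Outside zeros (-5, -3, 5) contribute nothing to the Jensen sum.
Sum over inside zeros: 0.2231.
I(r) = log|p(0)| + (inside sum) = 5.0106 + 0.2231 = 5.2338.
Note: since some zeros are outside |z| ≤ r, the simplified n·log(r) form does NOT apply — only the inside zeros contribute.

I(r) ≈ 5.2338.


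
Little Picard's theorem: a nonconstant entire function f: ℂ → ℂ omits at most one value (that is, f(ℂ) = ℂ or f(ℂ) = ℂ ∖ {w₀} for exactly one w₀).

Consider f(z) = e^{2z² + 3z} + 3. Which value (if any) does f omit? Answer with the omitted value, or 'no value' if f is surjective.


Little Picard bounds the complement of f(ℂ) to at most one point.
The exponent g(z) = 2z² + 3z is a nonconstant polynomial, hence surjective onto ℂ. So e^{g(z)} takes every value in {e^w : w ∈ ℂ} = ℂ ∖ {0}. Adding 3 shifts the range to ℂ ∖ {3}. f omits exactly 3.

Omitted value: 3.


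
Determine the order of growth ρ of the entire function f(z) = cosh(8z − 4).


cosh(w) is a linear combination of e^{iw} and e^{−iw} (or e^w, e^{−w} in the hyperbolic case), so |cosh(w)| ≤ e^{|w|}. With w = 8z − 4, |w| ≤ 8|z| + 4 = 8r + 4 on |z| = r, giving M(r) ≤ e^{8r + 4}, so ρ ≤ 1. On a suitable ray (z = it for sin/cos; z = t for sinh/cosh, t real → ∞), |cosh(8z − 4)| grows like e^{8|t|}/2, so ρ ≥ 1. Hence ρ = 1.
Therefore ρ = 1.

Order ρ = 1.


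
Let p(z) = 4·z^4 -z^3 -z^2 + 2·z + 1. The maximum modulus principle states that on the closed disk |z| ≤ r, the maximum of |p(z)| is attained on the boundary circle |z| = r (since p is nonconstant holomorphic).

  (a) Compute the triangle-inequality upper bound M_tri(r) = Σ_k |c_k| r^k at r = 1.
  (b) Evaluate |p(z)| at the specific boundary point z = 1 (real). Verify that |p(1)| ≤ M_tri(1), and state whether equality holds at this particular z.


Coefficients: c_0 = 1, c_1 = 2, c_2 = -1, c_3 = -1, c_4 = 4. Radius r = 1.
Part (a). Triangle bound: M_tri(r) = Σ_k |c_k| r^k
  = |1|·1^0 + |2|·1^1 + |-1|·1^2 + |-1|·1^3 + |4|·1^4
  = 1 + 2 + 1 + 1 + 4 = 9.
This bounds M(r) := max_{|z|=r} |p(z)| from above; equality holds iff all terms c_k z^k can be made to align in phase at a single z on |z|=r.
Part (b). At z = 1 (real, on the circle |z| = r):
  p(1) = (1)·1^0 + (2)·1^1 + (-1)·1^2 + (-1)·1^3 + (4)·1^4 = 5.
  |p(1)| = 5.
Check: |p(1)| = 5 ≤ 9 = M_tri(1). ✓ Equality does not hold at z = 1 (the coefficients have mixed signs, so the terms do not all align in phase there).

M_tri(1) = 9; |p(1)| = 5; equality at z=1: no.


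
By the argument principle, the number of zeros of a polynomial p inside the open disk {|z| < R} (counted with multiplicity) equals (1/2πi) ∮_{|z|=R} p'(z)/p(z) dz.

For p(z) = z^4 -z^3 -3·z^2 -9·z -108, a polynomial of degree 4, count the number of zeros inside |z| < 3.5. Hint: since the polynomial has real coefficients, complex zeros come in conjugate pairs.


The zeros of p are: -3, 4, (0 + 3i), (0 - 3i).
Their magnitudes are: 3, 4, 3, 3.
Zeros with |z| < R = 3.5: -3, (0 + 3i), (0 - 3i).
Count = 3.
By the argument principle, (1/2πi) ∮_{|z|=R} p'(z)/p(z) dz equals exactly this count.

Number of zeros inside |z| < 3.5: 3.


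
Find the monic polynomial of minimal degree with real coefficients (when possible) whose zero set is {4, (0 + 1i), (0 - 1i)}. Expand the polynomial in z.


The polynomial is p(z) = ∏_{α ∈ S} (z − α), where S = {4, (0 + 1i), (0 - 1i)}.
Expanding the product yields: p(z) = z^3 -4·z^2 + z -4.
Note conjugate pairs combine to real quadratics: (z − (0+1i))(z − (0−1i)) = z² + 1.
The resulting polynomial has degree 3 and real coefficients as required.

p(z) = z^3 -4·z^2 + z -4.


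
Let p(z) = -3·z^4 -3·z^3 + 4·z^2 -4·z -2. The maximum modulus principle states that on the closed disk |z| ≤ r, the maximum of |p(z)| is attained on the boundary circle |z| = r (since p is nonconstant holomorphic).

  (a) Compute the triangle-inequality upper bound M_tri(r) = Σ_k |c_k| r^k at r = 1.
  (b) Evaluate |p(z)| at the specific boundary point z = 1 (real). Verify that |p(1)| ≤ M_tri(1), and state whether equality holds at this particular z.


Coefficients: c_0 = -2, c_1 = -4, c_2 = 4, c_3 = -3, c_4 = -3. Radius r = 1.
Part (a). Triangle bound: M_tri(r) = Σ_k |c_k| r^k
  = |-2|·1^0 + |-4|·1^1 + |4|·1^2 + |-3|·1^3 + |-3|·1^4
  = 2 + 4 + 4 + 3 + 3 = 16.
This bounds M(r) := max_{|z|=r} |p(z)| from above; equality holds iff all terms c_k z^k can be made to align in phase at a single z on |z|=r.
Part (b). At z = 1 (real, on the circle |z| = r):
  p(1) = (-2)·1^0 + (-4)·1^1 + (4)·1^2 + (-3)·1^3 + (-3)·1^4 = -8.
  |p(1)| = 8.
Check: |p(1)| = 8 ≤ 16 = M_tri(1). ✓ Equality does not hold at z = 1 (the coefficients have mixed signs, so the terms do not all align in phase there).

M_tri(1) = 16; |p(1)| = 8; equality at z=1: no.


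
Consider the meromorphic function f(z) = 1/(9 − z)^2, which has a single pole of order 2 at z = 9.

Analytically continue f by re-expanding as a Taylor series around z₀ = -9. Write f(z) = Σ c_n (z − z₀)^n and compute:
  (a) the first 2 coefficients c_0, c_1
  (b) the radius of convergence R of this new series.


Let w = z − z₀, so z = z₀ + w.
Then 9 − z = 9 − (z₀ + w) = (9 − z₀) − w = 18 − w.
f(z) = 1/(18 − w)^2 = (1/(18)^2) · (1 − w/(18))^{−2}.
By the binomial series (1−u)^{−2} = Σ_{n≥0} C(n+1, 1) u^n for |u|<1, with u = w/(18):
  c_n = C(n+1, 1) / (18)^(n+2).
  c_0 = 1/(18)^2 = 1/324.
  c_1 = 2/(18)^3 = 1/2916.
The series is valid for |w/d| < 1, i.e. |z − z₀| < |d|.
Radius of convergence: R = |9 − z₀| = |18| = 18 (distance from z₀ to the singularity z = 9).

c_0 = 1/324, c_1 = 1/2916; R = 18.


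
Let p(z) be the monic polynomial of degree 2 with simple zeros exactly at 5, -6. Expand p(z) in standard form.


The polynomial is p(z) = ∏_{α ∈ S} (z − α), where S = {5, -6}.
Expanding the product yields: p(z) = z^2 + z -30.
The resulting polynomial has degree 2 and real coefficients as required.

p(z) = z^2 + z -30.


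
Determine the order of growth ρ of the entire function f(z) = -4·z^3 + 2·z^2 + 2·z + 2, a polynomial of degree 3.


|f(z)| ≤ Σ|c_k|·r^k = O(r^3) as r → ∞. Polynomial growth is O(e^{r^ε}) for every ε > 0 (since r^3/e^{r^ε} → 0), so ρ ≤ ε for all ε > 0, i.e. ρ = 0. Every nonconstant polynomial has order 0.
Therefore ρ = 0.

Order ρ = 0.


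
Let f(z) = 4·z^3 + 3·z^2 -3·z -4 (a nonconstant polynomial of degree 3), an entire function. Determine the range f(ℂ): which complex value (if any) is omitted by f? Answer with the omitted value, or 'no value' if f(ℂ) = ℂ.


Little Picard bounds the complement of f(ℂ) to at most one point.
For every w ∈ ℂ, the equation p(z) − w = 0 is a nonconstant polynomial in z and hence has at least one root by the fundamental theorem of algebra. So p is surjective onto ℂ, omitting no value.

Omitted value: no value.


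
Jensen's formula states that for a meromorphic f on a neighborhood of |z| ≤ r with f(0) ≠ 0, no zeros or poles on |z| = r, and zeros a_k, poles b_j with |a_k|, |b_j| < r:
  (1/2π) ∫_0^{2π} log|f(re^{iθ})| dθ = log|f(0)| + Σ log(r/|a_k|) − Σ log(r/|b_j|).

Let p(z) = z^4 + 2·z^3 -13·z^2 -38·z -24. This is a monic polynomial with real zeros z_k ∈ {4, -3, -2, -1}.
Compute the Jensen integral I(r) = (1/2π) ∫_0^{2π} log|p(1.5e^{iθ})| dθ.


Zeros: -3, -2, -1, 4; r = 1.5.
Inside |z| < r: -1. Outside (|z| ≥ r): -3, -2, 4.
p(0) = -24, so log|p(0)| = log(24) = 3.1781.
Apply Jensen: I(r) = log|p(0)| + Σ_k log(r/|z_k|), summed over zeros inside |z| < r.
  log(r/|z_k|) for z_k = -1: log(1.5/1) = 0.4055
  Outside zeros (-3, -2, 4) contribute nothing to the Jensen sum.
Sum over inside zeros: 0.4055.
I(r) = log|p(0)| + (inside sum) = 3.1781 + 0.4055 = 3.5835.
Note: since some zeros are outside |z| ≤ r, the simplified n·log(r) form does NOT apply — only the inside zeros contribute.

I(r) ≈ 3.5835.


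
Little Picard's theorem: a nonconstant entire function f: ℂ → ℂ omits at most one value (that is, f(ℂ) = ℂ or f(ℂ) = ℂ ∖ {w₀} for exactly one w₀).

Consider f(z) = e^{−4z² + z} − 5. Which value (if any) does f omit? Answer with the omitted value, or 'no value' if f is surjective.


Little Picard bounds the complement of f(ℂ) to at most one point.
The exponent g(z) = −4z² + z is a nonconstant polynomial, hence surjective onto ℂ. So e^{g(z)} takes every value in {e^w : w ∈ ℂ} = ℂ ∖ {0}. Adding -5 shifts the range to ℂ ∖ {-5}. f omits exactly -5.

Omitted value: -5.


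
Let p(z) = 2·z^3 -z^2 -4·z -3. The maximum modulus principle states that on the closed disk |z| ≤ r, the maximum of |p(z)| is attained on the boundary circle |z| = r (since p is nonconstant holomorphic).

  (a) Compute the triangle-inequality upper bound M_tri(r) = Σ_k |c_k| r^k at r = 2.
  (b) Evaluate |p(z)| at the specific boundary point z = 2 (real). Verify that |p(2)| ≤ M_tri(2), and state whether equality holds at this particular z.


Coefficients: c_0 = -3, c_1 = -4, c_2 = -1, c_3 = 2. Radius r = 2.
Part (a). Triangle bound: M_tri(r) = Σ_k |c_k| r^k
  = |-3|·2^0 + |-4|·2^1 + |-1|·2^2 + |2|·2^3
  = 3 + 8 + 4 + 16 = 31.
This bounds M(r) := max_{|z|=r} |p(z)| from above; equality holds iff all terms c_k z^k can be made to align in phase at a single z on |z|=r.
Part (b). At z = 2 (real, on the circle |z| = r):
  p(2) = (-3)·2^0 + (-4)·2^1 + (-1)·2^2 + (2)·2^3 = 1.
  |p(2)| = 1.
Check: |p(2)| = 1 ≤ 31 = M_tri(2). ✓ Equality does not hold at z = 2 (the coefficients have mixed signs, so the terms do not all align in phase there).

M_tri(2) = 31; |p(2)| = 1; equality at z=2: no.


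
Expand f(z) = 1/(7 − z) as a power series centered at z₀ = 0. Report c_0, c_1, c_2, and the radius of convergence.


Let w = z − z₀, so z = z₀ + w.
Then 7 − z = 7 − (z₀ + w) = (7 − z₀) − w = 7 − w.
f(z) = 1/(7 − w) = (1/(7)) · 1/(1 − w/(7)) = Σ_{n≥0} w^n / (7)^(n+1).
So c_n = 1/(7)^(n+1):
  c_0 = 1/(7)^1 = 1/7.
  c_1 = 1/(7)^2 = 1/49.
  c_2 = 1/(7)^3 = 1/343.
The series is valid for |w/d| < 1, i.e. |z − z₀| < |d|.
Radius of convergence: R = |7 − z₀| = |7| = 7 (distance from z₀ to the singularity z = 7).

c_0 = 1/7, c_1 = 1/49, c_2 = 1/343; R = 7.


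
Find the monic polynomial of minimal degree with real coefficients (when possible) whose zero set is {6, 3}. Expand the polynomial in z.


The polynomial is p(z) = ∏_{α ∈ S} (z − α), where S = {6, 3}.
Expanding the product yields: p(z) = z^2 -9·z + 18.
The resulting polynomial has degree 2 and real coefficients as required.

p(z) = z^2 -9·z + 18.


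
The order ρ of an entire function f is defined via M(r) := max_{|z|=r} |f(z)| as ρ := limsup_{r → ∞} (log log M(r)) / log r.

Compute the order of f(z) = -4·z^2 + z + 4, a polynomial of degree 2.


|f(z)| ≤ Σ|c_k|·r^k = O(r^2) as r → ∞. Polynomial growth is O(e^{r^ε}) for every ε > 0 (since r^2/e^{r^ε} → 0), so ρ ≤ ε for all ε > 0, i.e. ρ = 0. Every nonconstant polynomial has order 0.
Therefore ρ = 0.

Order ρ = 0.


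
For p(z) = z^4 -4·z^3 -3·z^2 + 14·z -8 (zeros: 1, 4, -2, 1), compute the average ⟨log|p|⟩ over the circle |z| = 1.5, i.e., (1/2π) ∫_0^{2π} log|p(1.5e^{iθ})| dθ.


Zeros: -2, 1, 1, 4; r = 1.5.
Inside |z| < r: 1, 1. Outside (|z| ≥ r): -2, 4.
p(0) = -8, so log|p(0)| = log(8) = 2.0794.
Apply Jensen: I(r) = log|p(0)| + Σ_k log(r/|z_k|), summed over zeros inside |z| < r.
  log(r/|z_k|) for z_k = 1: log(1.5/1) = 0.4055
  log(r/|z_k|) for z_k = 1: log(1.5/1) = 0.4055
  Outside zeros (-2, 4) contribute nothing to the Jensen sum.
Sum over inside zeros: 0.8109.
I(r) = log|p(0)| + (inside sum) = 2.0794 + 0.8109 = 2.8904.
Note: since some zeros are outside |z| ≤ r, the simplified n·log(r) form does NOT apply — only the inside zeros contribute.

I(r) ≈ 2.8904.


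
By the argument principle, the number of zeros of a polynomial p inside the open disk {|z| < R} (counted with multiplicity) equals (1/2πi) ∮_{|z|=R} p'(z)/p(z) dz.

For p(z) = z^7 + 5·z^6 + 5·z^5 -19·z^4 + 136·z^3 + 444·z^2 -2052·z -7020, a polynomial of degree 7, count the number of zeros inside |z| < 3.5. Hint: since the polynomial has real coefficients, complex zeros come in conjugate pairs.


The zeros of p are: (-3 + 1i), (-3 - 1i), 3, (-3 + 3i), (-3 - 3i), (2 + 3i), (2 - 3i).
Their magnitudes are: 3.162, 3.162, 3, 4.243, 4.243, 3.606, 3.606.
Zeros with |z| < R = 3.5: (-3 + 1i), (-3 - 1i), 3.
Count = 3.
By the argument principle, (1/2πi) ∮_{|z|=R} p'(z)/p(z) dz equals exactly this count.

Number of zeros inside |z| < 3.5: 3.


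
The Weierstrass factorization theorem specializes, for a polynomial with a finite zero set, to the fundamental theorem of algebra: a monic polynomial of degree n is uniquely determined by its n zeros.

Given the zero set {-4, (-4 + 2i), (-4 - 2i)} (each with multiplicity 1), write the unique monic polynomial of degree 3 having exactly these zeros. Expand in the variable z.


The polynomial is p(z) = ∏_{α ∈ S} (z − α), where S = {-4, (-4 + 2i), (-4 - 2i)}.
Expanding the product yields: p(z) = z^3 + 12·z^2 + 52·z + 80.
Note conjugate pairs combine to real quadratics: (z − (-4+2i))(z − (-4−2i)) = z² + 8z + 20.
The resulting polynomial has degree 3 and real coefficients as required.

p(z) = z^3 + 12·z^2 + 52·z + 80.


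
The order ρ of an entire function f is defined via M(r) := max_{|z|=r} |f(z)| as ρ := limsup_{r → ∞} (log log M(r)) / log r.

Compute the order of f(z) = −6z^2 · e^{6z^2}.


M(r) = max_{|z|=r} |-6|·|z|^2·|e^{6z^2}| = 6·r^2 · e^{6r^2} (the factors attain their maxima compatibly on |z|=r). Then log M(r) = log 6 + 2·log r + 6r^2, dominated by the last term, so log log M(r) ~ 2·log r. The polynomial factor -6z^2 contributes only a log r term and does not affect the order. ρ = 2.
Therefore ρ = 2.

Order ρ = 2.


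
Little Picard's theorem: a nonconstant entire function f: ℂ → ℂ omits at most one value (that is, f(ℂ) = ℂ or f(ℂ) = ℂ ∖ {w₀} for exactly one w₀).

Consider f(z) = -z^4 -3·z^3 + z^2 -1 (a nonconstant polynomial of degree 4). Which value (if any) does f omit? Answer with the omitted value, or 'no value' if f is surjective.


Little Picard bounds the complement of f(ℂ) to at most one point.
For every w ∈ ℂ, the equation p(z) − w = 0 is a nonconstant polynomial in z and hence has at least one root by the fundamental theorem of algebra. So p is surjective onto ℂ, omitting no value.

Omitted value: no value.


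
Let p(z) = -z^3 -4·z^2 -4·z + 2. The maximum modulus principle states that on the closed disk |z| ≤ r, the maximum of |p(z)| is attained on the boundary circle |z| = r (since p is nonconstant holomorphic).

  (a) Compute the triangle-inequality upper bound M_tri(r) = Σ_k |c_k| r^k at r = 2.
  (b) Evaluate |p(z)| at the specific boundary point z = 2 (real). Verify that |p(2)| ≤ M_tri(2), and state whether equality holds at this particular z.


Coefficients: c_0 = 2, c_1 = -4, c_2 = -4, c_3 = -1. Radius r = 2.
Part (a). Triangle bound: M_tri(r) = Σ_k |c_k| r^k
  = |2|·2^0 + |-4|·2^1 + |-4|·2^2 + |-1|·2^3
  = 2 + 8 + 16 + 8 = 34.
This bounds M(r) := max_{|z|=r} |p(z)| from above; equality holds iff all terms c_k z^k can be made to align in phase at a single z on |z|=r.
Part (b). At z = 2 (real, on the circle |z| = r):
  p(2) = (2)·2^0 + (-4)·2^1 + (-4)·2^2 + (-1)·2^3 = -30.
  |p(2)| = 30.
Check: |p(2)| = 30 ≤ 34 = M_tri(2). ✓ Equality does not hold at z = 2 (the coefficients have mixed signs, so the terms do not all align in phase there).

M_tri(2) = 34; |p(2)| = 30; equality at z=2: no.


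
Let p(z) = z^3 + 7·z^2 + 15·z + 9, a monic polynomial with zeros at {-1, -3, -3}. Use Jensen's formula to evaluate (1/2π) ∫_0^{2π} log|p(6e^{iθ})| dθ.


Zeros: -3, -3, -1; r = 6.
Inside |z| < r: -3, -3, -1. Outside (|z| ≥ r): ∅.
p(0) = 9, so log|p(0)| = log(9) = 2.1972.
Apply Jensen: I(r) = log|p(0)| + Σ_k log(r/|z_k|), summed over zeros inside |z| < r.
  log(r/|z_k|) for z_k = -1: log(6/1) = 1.7918
  log(r/|z_k|) for z_k = -3: log(6/3) = 0.6931
  log(r/|z_k|) for z_k = -3: log(6/3) = 0.6931
Sum over inside zeros: 3.1781.
I(r) = log|p(0)| + (inside sum) = 2.1972 + 3.1781 = 5.3753.
Closed form (all zeros inside, monic): I(r) = n·log(r) = 3·log(6) = 5.3753. ✓

I(r) ≈ 5.3753.


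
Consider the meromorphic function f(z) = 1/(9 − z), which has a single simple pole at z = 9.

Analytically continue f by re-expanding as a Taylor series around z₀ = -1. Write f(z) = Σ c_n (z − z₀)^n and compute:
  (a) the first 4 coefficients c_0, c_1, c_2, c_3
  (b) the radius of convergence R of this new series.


Let w = z − z₀, so z = z₀ + w.
Then 9 − z = 9 − (z₀ + w) = (9 − z₀) − w = 10 − w.
f(z) = 1/(10 − w) = (1/(10)) · 1/(1 − w/(10)) = Σ_{n≥0} w^n / (10)^(n+1).
So c_n = 1/(10)^(n+1):
  c_0 = 1/(10)^1 = 1/10.
  c_1 = 1/(10)^2 = 1/100.
  c_2 = 1/(10)^3 = 1/1000.
  c_3 = 1/(10)^4 = 1/10000.
The series is valid for |w/d| < 1, i.e. |z − z₀| < |d|.
Radius of convergence: R = |9 − z₀| = |10| = 10 (distance from z₀ to the singularity z = 9).

c_0 = 1/10, c_1 = 1/100, c_2 = 1/1000, c_3 = 1/10000; R = 10.


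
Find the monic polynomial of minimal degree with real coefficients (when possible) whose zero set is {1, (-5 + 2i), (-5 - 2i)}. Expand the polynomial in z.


The polynomial is p(z) = ∏_{α ∈ S} (z − α), where S = {1, (-5 + 2i), (-5 - 2i)}.
Expanding the product yields: p(z) = z^3 + 9·z^2 + 19·z -29.
Note conjugate pairs combine to real quadratics: (z − (-5+2i))(z − (-5−2i)) = z² + 10z + 29.
The resulting polynomial has degree 3 and real coefficients as required.

p(z) = z^3 + 9·z^2 + 19·z -29.


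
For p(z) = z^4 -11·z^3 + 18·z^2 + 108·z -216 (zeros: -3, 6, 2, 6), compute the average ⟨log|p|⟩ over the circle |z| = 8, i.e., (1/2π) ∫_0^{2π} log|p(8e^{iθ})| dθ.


Zeros: -3, 2, 6, 6; r = 8.
Inside |z| < r: -3, 2, 6, 6. Outside (|z| ≥ r): ∅.
p(0) = -216, so log|p(0)| = log(216) = 5.3753.
Apply Jensen: I(r) = log|p(0)| + Σ_k log(r/|z_k|), summed over zeros inside |z| < r.
  log(r/|z_k|) for z_k = -3: log(8/3) = 0.9808
  log(r/|z_k|) for z_k = 6: log(8/6) = 0.2877
  log(r/|z_k|) for z_k = 2: log(8/2) = 1.3863
  log(r/|z_k|) for z_k = 6: log(8/6) = 0.2877
Sum over inside zeros: 2.9425.
I(r) = log|p(0)| + (inside sum) = 5.3753 + 2.9425 = 8.3178.
Closed form (all zeros inside, monic): I(r) = n·log(r) = 4·log(8) = 8.3178. ✓

I(r) ≈ 8.3178.


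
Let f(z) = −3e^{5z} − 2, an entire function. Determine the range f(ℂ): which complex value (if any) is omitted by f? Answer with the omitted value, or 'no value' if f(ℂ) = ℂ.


Little Picard bounds the complement of f(ℂ) to at most one point.
e^{5z} is never zero on ℂ, so -3·e^{5z} takes every value in ℂ ∖ {0}. Adding -2 shifts the range to ℂ ∖ {-2}. Thus f omits exactly the value -2.

Omitted value: -2.


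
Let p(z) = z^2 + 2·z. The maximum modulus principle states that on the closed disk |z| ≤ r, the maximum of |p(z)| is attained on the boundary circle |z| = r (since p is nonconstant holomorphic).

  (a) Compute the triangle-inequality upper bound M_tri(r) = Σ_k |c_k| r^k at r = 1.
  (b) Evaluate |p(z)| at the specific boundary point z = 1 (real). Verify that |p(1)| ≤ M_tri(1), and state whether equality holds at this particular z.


Coefficients: c_0 = 0, c_1 = 2, c_2 = 1. Radius r = 1.
Part (a). Triangle bound: M_tri(r) = Σ_k |c_k| r^k
  = |0|·1^0 + |2|·1^1 + |1|·1^2
  = 0 + 2 + 1 = 3.
This bounds M(r) := max_{|z|=r} |p(z)| from above; equality holds iff all terms c_k z^k can be made to align in phase at a single z on |z|=r.
Part (b). At z = 1 (real, on the circle |z| = r):
  p(1) = (0)·1^0 + (2)·1^1 + (1)·1^2 = 3.
  |p(1)| = 3.
Since all nonzero coefficients share the same sign, |p(1)| = 3 = M_tri(1); the triangle bound is attained at z = 1, so in fact M(r) = 3.

M_tri(1) = 3; |p(1)| = 3; equality at z=1: yes.


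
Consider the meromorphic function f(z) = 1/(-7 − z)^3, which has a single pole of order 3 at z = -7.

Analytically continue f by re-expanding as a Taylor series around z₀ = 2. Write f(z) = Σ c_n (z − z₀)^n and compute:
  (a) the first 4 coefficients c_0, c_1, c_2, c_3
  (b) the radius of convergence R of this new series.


Let w = z − z₀, so z = z₀ + w.
Then -7 − z = -7 − (z₀ + w) = (-7 − z₀) − w = -9 − w.
f(z) = 1/(-9 − w)^3 = (1/(-9)^3) · (1 − w/(-9))^{−3}.
By the binomial series (1−u)^{−3} = Σ_{n≥0} C(n+2, 2) u^n for |u|<1, with u = w/(-9):
  c_n = C(n+2, 2) / (-9)^(n+3).
  c_0 = 1/(-9)^3 = -1/729.
  c_1 = 3/(-9)^4 = 1/2187.
  c_2 = 6/(-9)^5 = -2/19683.
  c_3 = 10/(-9)^6 = 10/531441.
The series is valid for |w/d| < 1, i.e. |z − z₀| < |d|.
Radius of convergence: R = |-7 − z₀| = |-9| = 9 (distance from z₀ to the singularity z = -7).

c_0 = -1/729, c_1 = 1/2187, c_2 = -2/19683, c_3 = 10/531441; R = 9.


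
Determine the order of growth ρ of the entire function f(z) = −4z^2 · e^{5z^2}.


M(r) = max_{|z|=r} |-4|·|z|^2·|e^{5z^2}| = 4·r^2 · e^{5r^2} (the factors attain their maxima compatibly on |z|=r). Then log M(r) = log 4 + 2·log r + 5r^2, dominated by the last term, so log log M(r) ~ 2·log r. The polynomial factor -4z^2 contributes only a log r term and does not affect the order. ρ = 2.
Therefore ρ = 2.

Order ρ = 2.


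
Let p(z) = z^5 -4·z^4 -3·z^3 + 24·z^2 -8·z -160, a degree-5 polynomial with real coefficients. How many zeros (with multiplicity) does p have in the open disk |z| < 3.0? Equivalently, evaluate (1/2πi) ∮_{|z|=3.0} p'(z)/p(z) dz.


The zeros of p are: (2 + 2i), (2 - 2i), 4, (-2 + 1i), (-2 - 1i).
Their magnitudes are: 2.828, 2.828, 4, 2.236, 2.236.
Zeros with |z| < R = 3.0: (2 + 2i), (2 - 2i), (-2 + 1i), (-2 - 1i).
Count = 4.
By the argument principle, (1/2πi) ∮_{|z|=R} p'(z)/p(z) dz equals exactly this count.

Number of zeros inside |z| < 3.0: 4.


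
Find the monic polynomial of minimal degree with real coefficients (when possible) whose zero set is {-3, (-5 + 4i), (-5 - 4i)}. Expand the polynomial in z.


The polynomial is p(z) = ∏_{α ∈ S} (z − α), where S = {-3, (-5 + 4i), (-5 - 4i)}.
Expanding the product yields: p(z) = z^3 + 13·z^2 + 71·z + 123.
Note conjugate pairs combine to real quadratics: (z − (-5+4i))(z − (-5−4i)) = z² + 10z + 41.
The resulting polynomial has degree 3 and real coefficients as required.

p(z) = z^3 + 13·z^2 + 71·z + 123.


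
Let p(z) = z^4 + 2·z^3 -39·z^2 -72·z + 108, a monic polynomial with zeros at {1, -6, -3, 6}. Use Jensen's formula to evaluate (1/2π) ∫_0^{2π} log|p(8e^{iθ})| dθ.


Zeros: -6, -3, 1, 6; r = 8.
Inside |z| < r: -6, -3, 1, 6. Outside (|z| ≥ r): ∅.
p(0) = 108, so log|p(0)| = log(108) = 4.6821.
Apply Jensen: I(r) = log|p(0)| + Σ_k log(r/|z_k|), summed over zeros inside |z| < r.
  log(r/|z_k|) for z_k = 1: log(8/1) = 2.0794
  log(r/|z_k|) for z_k = -6: log(8/6) = 0.2877
  log(r/|z_k|) for z_k = -3: log(8/3) = 0.9808
  log(r/|z_k|) for z_k = 6: log(8/6) = 0.2877
Sum over inside zeros: 3.6356.
I(r) = log|p(0)| + (inside sum) = 4.6821 + 3.6356 = 8.3178.
Closed form (all zeros inside, monic): I(r) = n·log(r) = 4·log(8) = 8.3178. ✓

I(r) ≈ 8.3178.


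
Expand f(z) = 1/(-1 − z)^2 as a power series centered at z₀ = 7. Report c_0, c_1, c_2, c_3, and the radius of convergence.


Let w = z − z₀, so z = z₀ + w.
Then -1 − z = -1 − (z₀ + w) = (-1 − z₀) − w = -8 − w.
f(z) = 1/(-8 − w)^2 = (1/(-8)^2) · (1 − w/(-8))^{−2}.
By the binomial series (1−u)^{−2} = Σ_{n≥0} C(n+1, 1) u^n for |u|<1, with u = w/(-8):
  c_n = C(n+1, 1) / (-8)^(n+2).
  c_0 = 1/(-8)^2 = 1/64.
  c_1 = 2/(-8)^3 = -1/256.
  c_2 = 3/(-8)^4 = 3/4096.
  c_3 = 4/(-8)^5 = -1/8192.
The series is valid for |w/d| < 1, i.e. |z − z₀| < |d|.
Radius of convergence: R = |-1 − z₀| = |-8| = 8 (distance from z₀ to the singularity z = -1).

c_0 = 1/64, c_1 = -1/256, c_2 = 3/4096, c_3 = -1/8192; R = 8.


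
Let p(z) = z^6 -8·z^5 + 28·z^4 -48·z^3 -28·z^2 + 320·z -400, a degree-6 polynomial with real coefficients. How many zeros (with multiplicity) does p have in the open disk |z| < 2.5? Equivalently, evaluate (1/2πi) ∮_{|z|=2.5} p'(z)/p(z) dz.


The zeros of p are: (1 + 3i), (1 - 3i), -2, (3 + 1i), (3 - 1i), 2.
Their magnitudes are: 3.162, 3.162, 2, 3.162, 3.162, 2.
Zeros with |z| < R = 2.5: -2, 2.
Count = 2.
By the argument principle, (1/2πi) ∮_{|z|=R} p'(z)/p(z) dz equals exactly this count.

Number of zeros inside |z| < 2.5: 2.


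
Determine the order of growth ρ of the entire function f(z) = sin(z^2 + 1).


Write sin(w) = (e^{iw} ± e^{−iw})/(2 or 2i), so |sin(w)| ≤ e^{|w|}. With w = z^2 + 1, |w| ≤ 1r^2 + 1 on |z|=r, giving M(r) ≤ e^{1r^2 + 1} and ρ ≤ 2. For the lower bound, choose z on |z|=r with 1z^2 purely imaginary of modulus 1r^2; then |sin(z^2 + 1)| grows like e^{1r^2}/2, so ρ ≥ 2. Hence ρ = 2.
Therefore ρ = 2.

Order ρ = 2.


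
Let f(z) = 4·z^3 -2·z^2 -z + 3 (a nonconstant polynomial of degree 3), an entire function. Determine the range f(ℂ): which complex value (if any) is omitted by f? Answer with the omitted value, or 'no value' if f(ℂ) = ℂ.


Little Picard bounds the complement of f(ℂ) to at most one point.
For every w ∈ ℂ, the equation p(z) − w = 0 is a nonconstant polynomial in z and hence has at least one root by the fundamental theorem of algebra. So p is surjective onto ℂ, omitting no value.

Omitted value: no value.


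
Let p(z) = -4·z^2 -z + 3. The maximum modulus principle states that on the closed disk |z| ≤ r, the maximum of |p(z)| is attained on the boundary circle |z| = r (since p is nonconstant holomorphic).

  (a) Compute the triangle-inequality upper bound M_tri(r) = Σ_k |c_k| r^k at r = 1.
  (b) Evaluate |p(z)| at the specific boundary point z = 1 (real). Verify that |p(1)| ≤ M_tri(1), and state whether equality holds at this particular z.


Coefficients: c_0 = 3, c_1 = -1, c_2 = -4. Radius r = 1.
Part (a). Triangle bound: M_tri(r) = Σ_k |c_k| r^k
  = |3|·1^0 + |-1|·1^1 + |-4|·1^2
  = 3 + 1 + 4 = 8.
This bounds M(r) := max_{|z|=r} |p(z)| from above; equality holds iff all terms c_k z^k can be made to align in phase at a single z on |z|=r.
Part (b). At z = 1 (real, on the circle |z| = r):
  p(1) = (3)·1^0 + (-1)·1^1 + (-4)·1^2 = -2.
  |p(1)| = 2.
Check: |p(1)| = 2 ≤ 8 = M_tri(1). ✓ Equality does not hold at z = 1 (the coefficients have mixed signs, so the terms do not all align in phase there).

M_tri(1) = 8; |p(1)| = 2; equality at z=1: no.


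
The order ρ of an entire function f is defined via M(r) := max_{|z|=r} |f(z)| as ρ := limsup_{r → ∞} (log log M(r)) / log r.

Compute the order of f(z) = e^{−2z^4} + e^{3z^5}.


Each summand is entire of order 4 and 5 respectively (as in the single-exponential case). The order of a sum is at most the max of the orders, so ρ ≤ 5. For the lower bound: on |z|=r choose arg z so that 3z^5 is real positive; then |e^{3z^5}| = e^{3r^5} while |e^{-2z^4}| ≤ e^{2r^4} = o(e^{3r^5}). So |f| ≥ e^{3r^5}(1 − o(1)) and ρ ≥ 5. Hence ρ = max(4, 5) = 5.
Therefore ρ = 5.

Order ρ = 5.


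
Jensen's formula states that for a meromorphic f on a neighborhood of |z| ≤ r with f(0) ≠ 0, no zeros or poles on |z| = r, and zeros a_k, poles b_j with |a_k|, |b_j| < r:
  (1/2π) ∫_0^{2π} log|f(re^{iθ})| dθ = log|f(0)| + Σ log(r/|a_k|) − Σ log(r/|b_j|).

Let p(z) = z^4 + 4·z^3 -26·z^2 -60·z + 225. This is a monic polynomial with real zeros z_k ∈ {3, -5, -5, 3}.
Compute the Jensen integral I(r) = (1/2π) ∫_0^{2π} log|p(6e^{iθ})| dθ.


Zeros: -5, -5, 3, 3; r = 6.
Inside |z| < r: -5, -5, 3, 3. Outside (|z| ≥ r): ∅.
p(0) = 225, so log|p(0)| = log(225) = 5.4161.
Apply Jensen: I(r) = log|p(0)| + Σ_k log(r/|z_k|), summed over zeros inside |z| < r.
  log(r/|z_k|) for z_k = 3: log(6/3) = 0.6931
  log(r/|z_k|) for z_k = -5: log(6/5) = 0.1823
  log(r/|z_k|) for z_k = -5: log(6/5) = 0.1823
  log(r/|z_k|) for z_k = 3: log(6/3) = 0.6931
Sum over inside zeros: 1.7509.
I(r) = log|p(0)| + (inside sum) = 5.4161 + 1.7509 = 7.1670.
Closed form (all zeros inside, monic): I(r) = n·log(r) = 4·log(6) = 7.1670. ✓

I(r) ≈ 7.1670.


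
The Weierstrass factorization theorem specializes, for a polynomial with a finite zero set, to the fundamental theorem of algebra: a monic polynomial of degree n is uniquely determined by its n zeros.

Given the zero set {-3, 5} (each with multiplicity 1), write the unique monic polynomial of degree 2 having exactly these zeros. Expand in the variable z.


The polynomial is p(z) = ∏_{α ∈ S} (z − α), where S = {-3, 5}.
Expanding the product yields: p(z) = z^2 -2·z -15.
The resulting polynomial has degree 2 and real coefficients as required.

p(z) = z^2 -2·z -15.


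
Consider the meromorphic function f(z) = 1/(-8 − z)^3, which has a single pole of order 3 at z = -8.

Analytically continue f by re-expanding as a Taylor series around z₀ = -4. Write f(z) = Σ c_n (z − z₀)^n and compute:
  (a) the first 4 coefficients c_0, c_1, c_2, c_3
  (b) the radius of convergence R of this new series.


Let w = z − z₀, so z = z₀ + w.
Then -8 − z = -8 − (z₀ + w) = (-8 − z₀) − w = -4 − w.
f(z) = 1/(-4 − w)^3 = (1/(-4)^3) · (1 − w/(-4))^{−3}.
By the binomial series (1−u)^{−3} = Σ_{n≥0} C(n+2, 2) u^n for |u|<1, with u = w/(-4):
  c_n = C(n+2, 2) / (-4)^(n+3).
  c_0 = 1/(-4)^3 = -1/64.
  c_1 = 3/(-4)^4 = 3/256.
  c_2 = 6/(-4)^5 = -3/512.
  c_3 = 10/(-4)^6 = 5/2048.
The series is valid for |w/d| < 1, i.e. |z − z₀| < |d|.
Radius of convergence: R = |-8 − z₀| = |-4| = 4 (distance from z₀ to the singularity z = -8).

c_0 = -1/64, c_1 = 3/256, c_2 = -3/512, c_3 = 5/2048; R = 4.
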